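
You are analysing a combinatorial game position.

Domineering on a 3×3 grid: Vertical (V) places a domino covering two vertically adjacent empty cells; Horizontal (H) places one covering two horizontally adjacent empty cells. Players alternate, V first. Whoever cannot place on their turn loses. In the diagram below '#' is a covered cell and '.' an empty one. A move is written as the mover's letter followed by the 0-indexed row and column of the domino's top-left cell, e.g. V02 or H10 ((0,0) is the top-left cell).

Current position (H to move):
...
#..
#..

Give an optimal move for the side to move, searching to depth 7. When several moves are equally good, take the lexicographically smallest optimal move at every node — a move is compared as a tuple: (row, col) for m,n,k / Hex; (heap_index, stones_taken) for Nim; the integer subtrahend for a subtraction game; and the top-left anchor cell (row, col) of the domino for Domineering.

[.../#../#..] H move#1: H00:-1/##./#../#.., H01:-1/.##/#../#.., H11:+1/.../###/#..*, H21:-1/.../#../###
[.../###/#..] end (terminal -1, V#2); searched .../#../#.. to 7

H's best at [.../#../#..]: H11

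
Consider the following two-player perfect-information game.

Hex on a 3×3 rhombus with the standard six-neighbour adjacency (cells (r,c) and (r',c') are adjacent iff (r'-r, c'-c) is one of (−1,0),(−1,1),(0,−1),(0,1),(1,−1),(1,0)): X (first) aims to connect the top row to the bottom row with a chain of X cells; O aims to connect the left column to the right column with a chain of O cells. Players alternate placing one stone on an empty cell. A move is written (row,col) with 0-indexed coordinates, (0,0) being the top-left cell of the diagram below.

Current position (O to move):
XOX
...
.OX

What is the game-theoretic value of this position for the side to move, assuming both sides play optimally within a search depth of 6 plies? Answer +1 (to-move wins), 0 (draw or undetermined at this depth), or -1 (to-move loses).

value(XOX/.../.OX, O) = -1

[XOX/.../.OX] O move#1: (1,0):-1/XOX/O../.OX*, (1,1):-1/XOX/.O./.OX, (1,2):-1/XOX/..O/.OX, (2,0):-1/XOX/.../OOX
[XOX/O../.OX] X move#2: (1,1):+1/XOX/OX./.OX*, (1,2):+1/XOX/O.X/.OX, (2,0):+1/XOX/O../XOX
[XOX/OX./.OX] O move#3: (1,2):-1/XOX/OXO/.OX*, (2,0):-1/XOX/OX./OOX
[XOX/OXO/.OX] X move#4: (2,0):+1/XOX/OXO/XOX*
[XOX/OXO/XOX] end (terminal -1, O#5); searched XOX/.../.OX to 6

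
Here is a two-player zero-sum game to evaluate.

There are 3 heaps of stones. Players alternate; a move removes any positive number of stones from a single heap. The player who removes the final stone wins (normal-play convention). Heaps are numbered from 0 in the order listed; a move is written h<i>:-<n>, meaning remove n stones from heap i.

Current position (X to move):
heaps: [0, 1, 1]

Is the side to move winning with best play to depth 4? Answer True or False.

ply 1, X at (0,1,1) | h1:-1=-1→(0,0,1)*; h2:-1=-1→(0,1,0)
ply 2, O at (0,0,1) | h2:-1=+1→(0,0,0)*
ply 3: (0,0,0) is terminal -1 (X); from (0,1,1) depth 4

X winning at [(0,1,1)]: False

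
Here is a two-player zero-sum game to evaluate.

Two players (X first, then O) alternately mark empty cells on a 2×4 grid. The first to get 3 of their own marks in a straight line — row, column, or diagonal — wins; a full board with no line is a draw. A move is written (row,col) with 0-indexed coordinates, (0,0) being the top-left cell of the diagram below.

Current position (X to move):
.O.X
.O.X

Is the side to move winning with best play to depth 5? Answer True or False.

X winning at [.O.X/.O.X]: False

[.O.X/.O.X] X move#1: (0,0):+0/XO.X/.O.X*, (0,2):+0/.OXX/.O.X, (1,0):+0/.O.X/XO.X, (1,2):+0/.O.X/.OXX
[XO.X/.O.X] O move#2: (0,2):+0/XOOX/.O.X*, (1,0):+0/XO.X/OO.X, (1,2):+0/XO.X/.OOX
[XOOX/.O.X] X move#3: (1,0):+0/XOOX/XO.X*, (1,2):+0/XOOX/.OXX
[XOOX/XO.X] O move#4: (1,2):+0/XOOX/XOOX*
[XOOX/XOOX] end (terminal +0, X#5); searched .O.X/.O.X to 5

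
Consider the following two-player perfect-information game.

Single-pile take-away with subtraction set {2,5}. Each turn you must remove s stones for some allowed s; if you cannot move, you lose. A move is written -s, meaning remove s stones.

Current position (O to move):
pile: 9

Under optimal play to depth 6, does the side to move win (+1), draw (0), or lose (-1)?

value(9, O) = +1

[9] O move#1: -2:+1/7*, -5:+1/4
[7] X move#2: -2:-1/5*, -5:-1/2
[5] O move#3: -2:-1/3, -5:+1/0*
[0] end (terminal -1, X#4); searched 9 to 6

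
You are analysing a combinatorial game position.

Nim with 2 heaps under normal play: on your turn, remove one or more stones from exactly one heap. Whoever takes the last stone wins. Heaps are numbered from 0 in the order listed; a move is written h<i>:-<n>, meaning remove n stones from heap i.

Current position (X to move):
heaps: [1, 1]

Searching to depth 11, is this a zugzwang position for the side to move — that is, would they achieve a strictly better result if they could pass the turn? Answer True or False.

[(1,1)] X move#1: h0:-1:-1/(0,1)*, h1:-1:-1/(1,0)
[(0,1)] O move#2: h1:-1:+1/(0,0)*
[(0,0)] end (terminal -1, X#3); searched (1,1) to 11
suppose X passes — search the same position with O to move:
pass> [(1,1)] O move#1: h0:-1:-1/(0,1)*, h1:-1:-1/(1,0)
pass> [(0,1)] X move#2: h1:-1:+1/(0,0)*
pass> [(0,0)] end (terminal -1, O#3); searched (1,1) to 11
for X: play -1, pass +1

zugzwang((1,1), X) = True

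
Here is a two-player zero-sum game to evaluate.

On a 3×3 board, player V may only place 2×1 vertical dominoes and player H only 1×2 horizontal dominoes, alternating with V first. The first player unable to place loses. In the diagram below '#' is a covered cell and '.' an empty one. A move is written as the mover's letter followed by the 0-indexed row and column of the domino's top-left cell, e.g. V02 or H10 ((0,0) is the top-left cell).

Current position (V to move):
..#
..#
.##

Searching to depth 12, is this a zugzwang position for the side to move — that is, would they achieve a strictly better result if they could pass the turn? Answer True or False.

ply 1, V at ..#/..#/.## | V00=+1→#.#/#.#/.##*; V01=+1→.##/.##/.##; V10=-1→..#/#.#/###
ply 2: #.#/#.#/.## is terminal -1 (H); from ..#/..#/.## depth 12
suppose V passes — search the same position with H to move:
pass> ply 1, H at ..#/..#/.## | H00=-1→###/..#/.##; H10=+1→..#/###/.##*
pass> ply 2: ..#/###/.## is terminal -1 (V); from ..#/..#/.## depth 12
for V: play +1, pass -1

zugzwang(..#/..#/.##, V) = False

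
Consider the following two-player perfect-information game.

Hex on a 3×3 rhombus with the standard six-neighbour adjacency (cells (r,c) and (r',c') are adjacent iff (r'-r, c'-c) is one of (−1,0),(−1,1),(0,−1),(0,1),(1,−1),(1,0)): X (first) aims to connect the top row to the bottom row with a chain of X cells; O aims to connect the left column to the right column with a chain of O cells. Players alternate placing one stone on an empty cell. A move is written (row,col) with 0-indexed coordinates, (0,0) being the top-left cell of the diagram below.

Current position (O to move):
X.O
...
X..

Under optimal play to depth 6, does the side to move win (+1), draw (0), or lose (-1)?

ply 1, O at X.O/.../X.. | (0,1)=-1→XOO/.../X..; (1,0)=+1→X.O/O../X..*; (1,1)=-1→X.O/.O./X..; (1,2)=-1→X.O/..O/X..; (2,1)=-1→X.O/.../XO.; (2,2)=-1→X.O/.../X.O
ply 2, X at X.O/O../X.. | (0,1)=-1→XXO/O../X..*; (1,1)=-1→X.O/OX./X..; (1,2)=-1→X.O/O.X/X..; (2,1)=-1→X.O/O../XX.; (2,2)=-1→X.O/O../X.X
ply 3, O at XXO/O../X.. | (1,1)=+1→XXO/OO./X..*; (1,2)=-1→XXO/O.O/X..; (2,1)=-1→XXO/O../XO.; (2,2)=-1→XXO/O../X.O
ply 4: XXO/OO./X.. is terminal -1 (X); from X.O/.../X.. depth 6

value(X.O/.../X.., O) = +1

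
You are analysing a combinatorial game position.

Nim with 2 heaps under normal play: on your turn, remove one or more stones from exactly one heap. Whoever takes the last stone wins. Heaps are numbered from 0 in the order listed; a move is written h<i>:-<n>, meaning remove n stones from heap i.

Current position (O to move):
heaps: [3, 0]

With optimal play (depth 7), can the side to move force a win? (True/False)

ply 1, O at (3,0) | h0:-1=-1→(2,0); h0:-2=-1→(1,0); h0:-3=+1→(0,0)*
ply 2: (0,0) is terminal -1 (X); from (3,0) depth 7

O winning at [(3,0)]: True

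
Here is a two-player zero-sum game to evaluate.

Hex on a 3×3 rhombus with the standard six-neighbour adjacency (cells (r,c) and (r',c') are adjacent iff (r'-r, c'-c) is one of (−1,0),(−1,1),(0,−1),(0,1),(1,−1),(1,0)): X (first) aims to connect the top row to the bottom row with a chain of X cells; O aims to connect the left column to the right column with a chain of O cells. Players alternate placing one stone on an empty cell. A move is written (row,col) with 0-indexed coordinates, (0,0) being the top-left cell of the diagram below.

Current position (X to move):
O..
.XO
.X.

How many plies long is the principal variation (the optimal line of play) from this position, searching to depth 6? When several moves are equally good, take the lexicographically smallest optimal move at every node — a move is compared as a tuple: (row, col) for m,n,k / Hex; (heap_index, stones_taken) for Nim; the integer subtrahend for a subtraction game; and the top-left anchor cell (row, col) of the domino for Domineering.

p1 X@[O../.XO/.X.]: (0,1)[OX./.XO/.X.]+1* (0,2)[O.X/.XO/.X.]+1 (1,0)[O../XXO/.X.]+1 (2,0)[O../.XO/XX.]+1 (2,2)[O../.XO/.XX]+1
p2 O@[OX./.XO/.X.] terminal -1; root [O../.XO/.X.] d6

PV length from [O../.XO/.X.]: 1 ply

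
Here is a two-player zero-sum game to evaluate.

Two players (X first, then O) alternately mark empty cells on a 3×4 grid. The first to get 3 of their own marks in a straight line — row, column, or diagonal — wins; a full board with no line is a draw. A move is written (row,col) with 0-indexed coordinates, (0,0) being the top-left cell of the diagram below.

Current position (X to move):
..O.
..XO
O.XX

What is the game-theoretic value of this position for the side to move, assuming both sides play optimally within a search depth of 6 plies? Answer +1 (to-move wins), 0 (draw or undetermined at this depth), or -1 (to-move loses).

[..O./..XO/O.XX] X move#1: (0,0):-1/X.O./..XO/O.XX, (0,1):+1/.XO./..XO/O.XX*, (0,3):-1/..OX/..XO/O.XX, (1,0):-1/..O./X.XO/O.XX, (1,1):+1/..O./.XXO/O.XX, (2,1):+1/..O./..XO/OXXX
[.XO./..XO/O.XX] end (terminal -1, O#2); searched ..O./..XO/O.XX to 6

value(..O./..XO/O.XX, X) = +1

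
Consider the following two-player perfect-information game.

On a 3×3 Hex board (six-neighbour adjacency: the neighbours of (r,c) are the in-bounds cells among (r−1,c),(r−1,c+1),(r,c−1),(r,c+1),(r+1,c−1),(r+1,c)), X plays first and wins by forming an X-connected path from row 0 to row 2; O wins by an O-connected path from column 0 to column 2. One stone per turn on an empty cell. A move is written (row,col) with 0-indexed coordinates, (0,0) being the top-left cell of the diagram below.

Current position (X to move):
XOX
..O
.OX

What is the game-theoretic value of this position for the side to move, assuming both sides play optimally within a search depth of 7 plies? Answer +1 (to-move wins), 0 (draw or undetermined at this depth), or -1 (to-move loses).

value(XOX/..O/.OX, X) = +1

ply 1, X at XOX/..O/.OX | (1,0)=-1→XOX/X.O/.OX; (1,1)=-1→XOX/.XO/.OX; (2,0)=+1→XOX/..O/XOX*
ply 2, O at XOX/..O/XOX | (1,0)=-1→XOX/O.O/XOX*; (1,1)=-1→XOX/.OO/XOX
ply 3, X at XOX/O.O/XOX | (1,1)=+1→XOX/OXO/XOX*
ply 4: XOX/OXO/XOX is terminal -1 (O); from XOX/..O/.OX depth 7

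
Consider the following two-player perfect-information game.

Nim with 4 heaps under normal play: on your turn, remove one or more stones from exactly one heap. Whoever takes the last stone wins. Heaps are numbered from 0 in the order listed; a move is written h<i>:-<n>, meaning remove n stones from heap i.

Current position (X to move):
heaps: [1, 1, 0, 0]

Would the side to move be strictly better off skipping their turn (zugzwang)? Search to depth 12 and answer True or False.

zugzwang((1,1,0,0), X) = True

[(1,1,0,0)] X move#1: h0:-1:-1/(0,1,0,0)*, h1:-1:-1/(1,0,0,0)
[(0,1,0,0)] O move#2: h1:-1:+1/(0,0,0,0)*
[(0,0,0,0)] end (terminal -1, X#3); searched (1,1,0,0) to 12
if X skipped the turn, O would face:
~ [(1,1,0,0)] O move#1: h0:-1:-1/(0,1,0,0)*, h1:-1:-1/(1,0,0,0)
~ [(0,1,0,0)] X move#2: h1:-1:+1/(0,0,0,0)*
~ [(0,0,0,0)] end (terminal -1, O#3); searched (1,1,0,0) to 12
compare (X): move=-1 vs pass=+1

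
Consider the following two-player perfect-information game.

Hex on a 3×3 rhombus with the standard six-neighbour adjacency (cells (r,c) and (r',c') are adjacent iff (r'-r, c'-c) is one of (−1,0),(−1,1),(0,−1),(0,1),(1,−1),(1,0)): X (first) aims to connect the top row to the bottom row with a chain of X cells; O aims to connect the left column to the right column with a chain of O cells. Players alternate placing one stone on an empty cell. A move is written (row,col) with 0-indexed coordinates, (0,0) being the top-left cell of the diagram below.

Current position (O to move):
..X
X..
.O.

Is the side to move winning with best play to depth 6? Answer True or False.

[..X/X../.O.] O move#1: (0,0):-1/O.X/X../.O., (0,1):-1/.OX/X../.O., (1,1):-1/..X/XO./.O., (1,2):-1/..X/X.O/.O., (2,0):+1/..X/X../OO.*, (2,2):-1/..X/X../.OO
[..X/X../OO.] X move#2: (0,0):-1/X.X/X../OO.*, (0,1):-1/.XX/X../OO., (1,1):-1/..X/XX./OO., (1,2):-1/..X/X.X/OO., (2,2):-1/..X/X../OOX
[X.X/X../OO.] O move#3: (0,1):+1/XOX/X../OO.*, (1,1):+1/X.X/XO./OO., (1,2):+1/X.X/X.O/OO., (2,2):+1/X.X/X../OOO
[XOX/X../OO.] X move#4: (1,1):-1/XOX/XX./OO.*, (1,2):-1/XOX/X.X/OO., (2,2):-1/XOX/X../OOX
[XOX/XX./OO.] O move#5: (1,2):+1/XOX/XXO/OO.*, (2,2):+1/XOX/XX./OOO
[XOX/XXO/OO.] end (terminal -1, X#6); searched ..X/X../.O. to 6

O winning at [..X/X../.O.]: True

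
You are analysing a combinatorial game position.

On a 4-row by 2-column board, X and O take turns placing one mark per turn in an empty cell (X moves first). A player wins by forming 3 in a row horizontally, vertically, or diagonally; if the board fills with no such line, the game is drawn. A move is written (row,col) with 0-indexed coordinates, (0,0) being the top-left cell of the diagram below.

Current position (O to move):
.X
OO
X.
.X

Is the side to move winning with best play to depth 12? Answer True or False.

ply 1, O at .X/OO/X./.X | (0,0)=+0→OX/OO/X./.X*; (2,1)=+0→.X/OO/XO/.X; (3,0)=+0→.X/OO/X./OX
ply 2, X at OX/OO/X./.X | (2,1)=+0→OX/OO/XX/.X*; (3,0)=+0→OX/OO/X./XX
ply 3, O at OX/OO/XX/.X | (3,0)=+0→OX/OO/XX/OX*
ply 4: OX/OO/XX/OX is terminal +0 (X); from .X/OO/X./.X depth 12

O winning at [.X/OO/X./.X]: False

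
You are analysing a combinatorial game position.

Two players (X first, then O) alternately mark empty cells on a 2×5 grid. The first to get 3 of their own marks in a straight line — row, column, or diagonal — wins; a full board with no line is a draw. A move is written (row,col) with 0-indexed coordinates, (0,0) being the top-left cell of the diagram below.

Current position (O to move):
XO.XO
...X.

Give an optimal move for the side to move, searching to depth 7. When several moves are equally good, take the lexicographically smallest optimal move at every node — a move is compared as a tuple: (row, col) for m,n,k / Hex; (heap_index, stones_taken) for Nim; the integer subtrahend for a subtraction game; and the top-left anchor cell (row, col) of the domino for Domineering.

[XO.XO/...X.] O move#1: (0,2):-1/XOOXO/...X., (1,0):-1/XO.XO/O..X., (1,1):+0/XO.XO/.O.X.*, (1,2):+0/XO.XO/..OX., (1,4):+0/XO.XO/...XO
[XO.XO/.O.X.] X move#2: (0,2):+0/XOXXO/.O.X.*, (1,0):+0/XO.XO/XO.X., (1,2):+0/XO.XO/.OXX., (1,4):+0/XO.XO/.O.XX
[XOXXO/.O.X.] O move#3: (1,0):+0/XOXXO/OO.X.*, (1,2):+0/XOXXO/.OOX., (1,4):+0/XOXXO/.O.XO
[XOXXO/OO.X.] X move#4: (1,2):+0/XOXXO/OOXX.*, (1,4):-1/XOXXO/OO.XX
[XOXXO/OOXX.] O move#5: (1,4):+0/XOXXO/OOXXO*
[XOXXO/OOXXO] end (terminal +0, X#6); searched XO.XO/...X. to 7

O's best at [XO.XO/...X.]: (1,1)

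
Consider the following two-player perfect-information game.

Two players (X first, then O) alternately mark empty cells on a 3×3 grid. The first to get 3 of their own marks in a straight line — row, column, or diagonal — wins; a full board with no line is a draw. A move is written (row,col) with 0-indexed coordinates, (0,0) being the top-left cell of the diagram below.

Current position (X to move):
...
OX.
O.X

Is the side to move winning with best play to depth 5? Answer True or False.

p1 X@[.../OX./O.X]: (0,0)[X../OX./O.X]+1* (0,1)[.X./OX./O.X]-1 (0,2)[..X/OX./O.X]-1 (1,2)[.../OXX/O.X]-1 (2,1)[.../OX./OXX]-1
p2 O@[X../OX./O.X] terminal -1; root [.../OX./O.X] d5

X winning at [.../OX./O.X]: True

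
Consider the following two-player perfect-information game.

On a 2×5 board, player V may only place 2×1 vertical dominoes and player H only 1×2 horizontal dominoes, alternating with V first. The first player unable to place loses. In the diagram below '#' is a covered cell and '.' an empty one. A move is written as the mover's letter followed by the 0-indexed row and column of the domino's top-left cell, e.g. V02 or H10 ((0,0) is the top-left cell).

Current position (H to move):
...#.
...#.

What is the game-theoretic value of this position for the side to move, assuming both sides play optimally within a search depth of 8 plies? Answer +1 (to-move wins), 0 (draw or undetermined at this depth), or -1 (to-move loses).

value(...#./...#., H) = -1

p1 H@[...#./...#.]: H00[##.#./...#.]-1* H01[.###./...#.]-1 H10[...#./##.#.]-1 H11[...#./.###.]-1
p2 V@[##.#./...#.]: V02[####./..##.]+1* V04[##.##/...##]-1
p3 H@[####./..##.]: H10[####./####.]-1*
p4 V@[####./####.]: V04[#####/#####]+1*
p5 H@[#####/#####] terminal -1; root [...#./...#.] d8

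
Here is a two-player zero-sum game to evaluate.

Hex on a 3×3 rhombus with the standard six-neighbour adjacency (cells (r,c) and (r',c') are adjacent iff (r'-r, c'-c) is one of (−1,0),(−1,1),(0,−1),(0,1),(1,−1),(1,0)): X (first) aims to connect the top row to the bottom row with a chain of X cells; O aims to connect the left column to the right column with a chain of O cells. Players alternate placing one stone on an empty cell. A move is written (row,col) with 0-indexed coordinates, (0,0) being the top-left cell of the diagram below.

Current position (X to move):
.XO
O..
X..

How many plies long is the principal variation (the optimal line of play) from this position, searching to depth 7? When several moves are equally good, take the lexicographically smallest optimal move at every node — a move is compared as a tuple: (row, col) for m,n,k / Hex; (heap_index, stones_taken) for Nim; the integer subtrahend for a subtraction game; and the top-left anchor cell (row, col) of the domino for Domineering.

p1 X@[.XO/O../X..]: (0,0)[XXO/O../X..]-1 (1,1)[.XO/OX./X..]+1* (1,2)[.XO/O.X/X..]-1 (2,1)[.XO/O../XX.]-1 (2,2)[.XO/O../X.X]-1
p2 O@[.XO/OX./X..] terminal -1; root [.XO/O../X..] d7

PV length from [.XO/O../X..]: 1 ply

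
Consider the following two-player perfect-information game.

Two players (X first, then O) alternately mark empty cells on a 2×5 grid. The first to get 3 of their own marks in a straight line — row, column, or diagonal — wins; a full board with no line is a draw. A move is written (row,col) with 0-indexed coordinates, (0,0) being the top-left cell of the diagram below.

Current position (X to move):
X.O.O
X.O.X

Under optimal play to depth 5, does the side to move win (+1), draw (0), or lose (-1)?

value(X.O.O/X.O.X, X) = 0

ply 1, X at X.O.O/X.O.X | (0,1)=-1→XXO.O/X.O.X; (0,3)=+0→X.OXO/X.O.X*; (1,1)=-1→X.O.O/XXO.X; (1,3)=-1→X.O.O/X.OXX
ply 2, O at X.OXO/X.O.X | (0,1)=+0→XOOXO/X.O.X*; (1,1)=+0→X.OXO/XOO.X; (1,3)=+0→X.OXO/X.OOX
ply 3, X at XOOXO/X.O.X | (1,1)=+0→XOOXO/XXO.X*; (1,3)=+0→XOOXO/X.OXX
ply 4, O at XOOXO/XXO.X | (1,3)=+0→XOOXO/XXOOX*
ply 5: XOOXO/XXOOX is terminal +0 (X); from X.O.O/X.O.X depth 5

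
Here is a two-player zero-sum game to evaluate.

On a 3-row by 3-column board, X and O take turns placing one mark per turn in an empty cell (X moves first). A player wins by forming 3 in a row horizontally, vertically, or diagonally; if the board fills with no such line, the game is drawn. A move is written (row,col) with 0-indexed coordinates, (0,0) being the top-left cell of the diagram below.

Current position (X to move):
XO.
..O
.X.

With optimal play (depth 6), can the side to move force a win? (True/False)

X winning at [XO./..O/.X.]: True

p1 X@[XO./..O/.X.]: (0,2)[XOX/..O/.X.]+0 (1,0)[XO./X.O/.X.]+0 (1,1)[XO./.XO/.X.]+0 (2,0)[XO./..O/XX.]+1* (2,2)[XO./..O/.XX]+1
p2 O@[XO./..O/XX.]: (0,2)[XOO/..O/XX.]-1* (1,0)[XO./O.O/XX.]-1 (1,1)[XO./.OO/XX.]-1 (2,2)[XO./..O/XXO]-1
p3 X@[XOO/..O/XX.]: (1,0)[XOO/X.O/XX.]+1* (1,1)[XOO/.XO/XX.]-1 (2,2)[XOO/..O/XXX]+1
p4 O@[XOO/X.O/XX.] terminal -1; root [XO./..O/.X.] d6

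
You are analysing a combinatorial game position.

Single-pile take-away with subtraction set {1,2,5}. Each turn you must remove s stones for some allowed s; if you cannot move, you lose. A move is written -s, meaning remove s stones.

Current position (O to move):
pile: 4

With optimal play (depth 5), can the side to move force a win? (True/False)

O winning at [4]: True

p1 O@[4]: -1[3]+1* -2[2]-1
p2 X@[3]: -1[2]-1* -2[1]-1
p3 O@[2]: -1[1]-1 -2[0]+1*
p4 X@[0] terminal -1; root [4] d5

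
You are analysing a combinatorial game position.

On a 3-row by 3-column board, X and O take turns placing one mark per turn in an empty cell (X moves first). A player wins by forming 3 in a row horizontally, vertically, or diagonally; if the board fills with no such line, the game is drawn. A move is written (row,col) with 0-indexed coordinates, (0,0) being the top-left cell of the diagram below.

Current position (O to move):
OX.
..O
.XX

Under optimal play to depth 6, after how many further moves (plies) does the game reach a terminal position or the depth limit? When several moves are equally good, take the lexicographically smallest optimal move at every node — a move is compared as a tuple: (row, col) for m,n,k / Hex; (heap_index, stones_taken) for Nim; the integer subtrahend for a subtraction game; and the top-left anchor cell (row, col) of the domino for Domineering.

ply 1, O at OX./..O/.XX | (0,2)=-1→OXO/..O/.XX*; (1,0)=-1→OX./O.O/.XX; (1,1)=-1→OX./.OO/.XX; (2,0)=-1→OX./..O/OXX
ply 2, X at OXO/..O/.XX | (1,0)=+1→OXO/X.O/.XX*; (1,1)=+1→OXO/.XO/.XX; (2,0)=+1→OXO/..O/XXX
ply 3, O at OXO/X.O/.XX | (1,1)=-1→OXO/XOO/.XX*; (2,0)=-1→OXO/X.O/OXX
ply 4, X at OXO/XOO/.XX | (2,0)=+1→OXO/XOO/XXX*
ply 5: OXO/XOO/XXX is terminal -1 (O); from OX./..O/.XX depth 6

PV length from [OX./..O/.XX]: 4 plies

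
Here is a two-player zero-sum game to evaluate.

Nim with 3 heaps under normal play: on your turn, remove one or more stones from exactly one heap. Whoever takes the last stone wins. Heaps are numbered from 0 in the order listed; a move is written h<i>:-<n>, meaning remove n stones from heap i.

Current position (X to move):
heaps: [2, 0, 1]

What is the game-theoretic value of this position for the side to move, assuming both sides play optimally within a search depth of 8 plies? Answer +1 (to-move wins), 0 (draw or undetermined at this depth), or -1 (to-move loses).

ply 1, X at (2,0,1) | h0:-1=+1→(1,0,1)*; h0:-2=-1→(0,0,1); h2:-1=-1→(2,0,0)
ply 2, O at (1,0,1) | h0:-1=-1→(0,0,1)*; h2:-1=-1→(1,0,0)
ply 3, X at (0,0,1) | h2:-1=+1→(0,0,0)*
ply 4: (0,0,0) is terminal -1 (O); from (2,0,1) depth 8

value((2,0,1), X) = +1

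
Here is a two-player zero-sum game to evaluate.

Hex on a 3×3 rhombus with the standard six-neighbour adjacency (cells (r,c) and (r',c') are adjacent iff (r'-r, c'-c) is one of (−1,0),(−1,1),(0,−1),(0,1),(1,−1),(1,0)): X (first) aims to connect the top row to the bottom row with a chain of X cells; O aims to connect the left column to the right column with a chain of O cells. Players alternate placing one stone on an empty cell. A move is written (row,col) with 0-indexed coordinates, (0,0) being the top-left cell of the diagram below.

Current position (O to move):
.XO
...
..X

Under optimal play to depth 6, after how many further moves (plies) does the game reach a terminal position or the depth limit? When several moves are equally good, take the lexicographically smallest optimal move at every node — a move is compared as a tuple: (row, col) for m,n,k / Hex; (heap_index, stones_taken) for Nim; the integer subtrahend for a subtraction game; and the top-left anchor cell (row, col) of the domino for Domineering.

[.XO/.../..X] O move#1: (0,0):-1/OXO/.../..X, (1,0):-1/.XO/O../..X, (1,1):+1/.XO/.O./..X*, (1,2):-1/.XO/..O/..X, (2,0):-1/.XO/.../O.X, (2,1):-1/.XO/.../.OX
[.XO/.O./..X] X move#2: (0,0):-1/XXO/.O./..X*, (1,0):-1/.XO/XO./..X, (1,2):-1/.XO/.OX/..X, (2,0):-1/.XO/.O./X.X, (2,1):-1/.XO/.O./.XX
[XXO/.O./..X] O move#3: (1,0):+1/XXO/OO./..X*, (1,2):+1/XXO/.OO/..X, (2,0):+1/XXO/.O./O.X, (2,1):+1/XXO/.O./.OX
[XXO/OO./..X] end (terminal -1, X#4); searched .XO/.../..X to 6

PV length from [.XO/.../..X]: 3 plies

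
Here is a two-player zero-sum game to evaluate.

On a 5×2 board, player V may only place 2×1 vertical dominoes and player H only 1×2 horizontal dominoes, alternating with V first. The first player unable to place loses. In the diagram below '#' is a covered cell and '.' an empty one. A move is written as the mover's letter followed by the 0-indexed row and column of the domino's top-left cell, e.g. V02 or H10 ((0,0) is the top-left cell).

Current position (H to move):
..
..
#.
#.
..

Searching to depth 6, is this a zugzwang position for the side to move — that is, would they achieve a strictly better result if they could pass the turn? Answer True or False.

zugzwang(../../#./#./.., H) = False

ply 1, H at ../../#./#./.. | H00=+1→##/../#./#./..*; H10=+1→../##/#./#./..; H40=-1→../../#./#./##
ply 2, V at ##/../#./#./.. | V11=-1→##/.#/##/#./..*; V21=-1→##/../##/##/..; V31=-1→##/../#./##/.#
ply 3, H at ##/.#/##/#./.. | H40=+1→##/.#/##/#./##*
ply 4: ##/.#/##/#./## is terminal -1 (V); from ../../#./#./.. depth 6
suppose H passes — search the same position with V to move:
pass> ply 1, V at ../../#./#./.. | V00=+1→#./#./#./#./..*; V01=+1→.#/.#/#./#./..; V11=+1→../.#/##/#./..; V21=-1→../../##/##/..; V31=-1→../../#./##/.#
pass> ply 2, H at #./#./#./#./.. | H40=-1→#./#./#./#./##*
pass> ply 3, V at #./#./#./#./## | V01=+1→##/##/#./#./##*; V11=+1→#./##/##/#./##; V21=+1→#./#./##/##/##
pass> ply 4: ##/##/#./#./## is terminal -1 (H); from ../../#./#./.. depth 6
for H: play +1, pass -1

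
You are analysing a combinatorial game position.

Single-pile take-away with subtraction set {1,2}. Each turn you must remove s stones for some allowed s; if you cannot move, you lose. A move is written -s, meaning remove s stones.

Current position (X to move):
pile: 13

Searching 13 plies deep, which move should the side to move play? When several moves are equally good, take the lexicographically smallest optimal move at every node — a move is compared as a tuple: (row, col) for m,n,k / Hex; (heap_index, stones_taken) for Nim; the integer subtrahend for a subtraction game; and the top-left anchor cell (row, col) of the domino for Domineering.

X's best at [13]: -1

ply 1, X at 13 | -1=+1→12*; -2=-1→11
ply 2, O at 12 | -1=-1→11*; -2=-1→10
ply 3, X at 11 | -1=-1→10; -2=+1→9*
ply 4, O at 9 | -1=-1→8*; -2=-1→7
ply 5, X at 8 | -1=-1→7; -2=+1→6*
ply 6, O at 6 | -1=-1→5*; -2=-1→4
ply 7, X at 5 | -1=-1→4; -2=+1→3*
ply 8, O at 3 | -1=-1→2*; -2=-1→1
ply 9, X at 2 | -1=-1→1; -2=+1→0*
ply 10: 0 is terminal -1 (O); from 13 depth 13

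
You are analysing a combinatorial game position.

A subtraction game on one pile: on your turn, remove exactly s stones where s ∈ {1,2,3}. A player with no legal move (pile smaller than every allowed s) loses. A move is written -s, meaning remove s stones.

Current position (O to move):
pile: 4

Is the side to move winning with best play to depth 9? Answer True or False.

O winning at [4]: False

p1 O@[4]: -1[3]-1* -2[2]-1 -3[1]-1
p2 X@[3]: -1[2]-1 -2[1]-1 -3[0]+1*
p3 O@[0] terminal -1; root [4] d9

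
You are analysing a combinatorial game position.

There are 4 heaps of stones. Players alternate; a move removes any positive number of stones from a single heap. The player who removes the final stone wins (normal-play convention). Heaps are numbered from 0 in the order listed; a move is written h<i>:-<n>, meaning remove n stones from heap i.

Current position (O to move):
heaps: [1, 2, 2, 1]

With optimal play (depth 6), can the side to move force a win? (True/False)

O winning at [(1,2,2,1)]: False

p1 O@[(1,2,2,1)]: h0:-1[(0,2,2,1)]-1* h1:-1[(1,1,2,1)]-1 h1:-2[(1,0,2,1)]-1 h2:-1[(1,2,1,1)]-1 h2:-2[(1,2,0,1)]-1 h3:-1[(1,2,2,0)]-1
p2 X@[(0,2,2,1)]: h1:-1[(0,1,2,1)]-1 h1:-2[(0,0,2,1)]-1 h2:-1[(0,2,1,1)]-1 h2:-2[(0,2,0,1)]-1 h3:-1[(0,2,2,0)]+1*
p3 O@[(0,2,2,0)]: h1:-1[(0,1,2,0)]-1* h1:-2[(0,0,2,0)]-1 h2:-1[(0,2,1,0)]-1 h2:-2[(0,2,0,0)]-1
p4 X@[(0,1,2,0)]: h1:-1[(0,0,2,0)]-1 h2:-1[(0,1,1,0)]+1* h2:-2[(0,1,0,0)]-1
p5 O@[(0,1,1,0)]: h1:-1[(0,0,1,0)]-1* h2:-1[(0,1,0,0)]-1
p6 X@[(0,0,1,0)]: h2:-1[(0,0,0,0)]+1*
p7 O@[(0,0,0,0)] terminal -1; root [(1,2,2,1)] d6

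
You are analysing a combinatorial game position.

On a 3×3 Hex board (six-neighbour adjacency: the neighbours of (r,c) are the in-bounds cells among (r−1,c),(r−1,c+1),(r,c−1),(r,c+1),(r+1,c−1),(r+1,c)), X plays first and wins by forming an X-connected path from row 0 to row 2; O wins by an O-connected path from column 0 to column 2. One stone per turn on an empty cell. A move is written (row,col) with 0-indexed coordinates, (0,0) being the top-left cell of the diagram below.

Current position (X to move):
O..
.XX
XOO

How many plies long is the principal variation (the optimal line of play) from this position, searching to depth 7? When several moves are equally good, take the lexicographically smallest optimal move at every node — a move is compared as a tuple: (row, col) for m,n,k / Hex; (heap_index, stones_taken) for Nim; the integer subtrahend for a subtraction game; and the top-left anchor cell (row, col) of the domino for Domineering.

ply 1, X at O../.XX/XOO | (0,1)=+1→OX./.XX/XOO*; (0,2)=+1→O.X/.XX/XOO; (1,0)=+1→O../XXX/XOO
ply 2: OX./.XX/XOO is terminal -1 (O); from O../.XX/XOO depth 7

PV length from [O../.XX/XOO]: 1 ply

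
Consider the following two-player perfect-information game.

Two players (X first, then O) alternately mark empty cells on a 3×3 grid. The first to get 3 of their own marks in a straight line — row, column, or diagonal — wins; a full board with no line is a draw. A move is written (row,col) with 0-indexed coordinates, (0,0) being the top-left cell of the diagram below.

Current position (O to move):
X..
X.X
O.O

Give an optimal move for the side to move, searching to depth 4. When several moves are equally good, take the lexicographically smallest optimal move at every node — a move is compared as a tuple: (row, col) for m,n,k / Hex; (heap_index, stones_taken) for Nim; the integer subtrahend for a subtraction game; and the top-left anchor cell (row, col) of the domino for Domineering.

O's best at [X../X.X/O.O]: (1,1)

[X../X.X/O.O] O move#1: (0,1):-1/XO./X.X/O.O, (0,2):-1/X.O/X.X/O.O, (1,1):+1/X../XOX/O.O*, (2,1):+1/X../X.X/OOO
[X../XOX/O.O] X move#2: (0,1):-1/XX./XOX/O.O*, (0,2):-1/X.X/XOX/O.O, (2,1):-1/X../XOX/OXO
[XX./XOX/O.O] O move#3: (0,2):+1/XXO/XOX/O.O*, (2,1):+1/XX./XOX/OOO
[XXO/XOX/O.O] end (terminal -1, X#4); searched X../X.X/O.O to 4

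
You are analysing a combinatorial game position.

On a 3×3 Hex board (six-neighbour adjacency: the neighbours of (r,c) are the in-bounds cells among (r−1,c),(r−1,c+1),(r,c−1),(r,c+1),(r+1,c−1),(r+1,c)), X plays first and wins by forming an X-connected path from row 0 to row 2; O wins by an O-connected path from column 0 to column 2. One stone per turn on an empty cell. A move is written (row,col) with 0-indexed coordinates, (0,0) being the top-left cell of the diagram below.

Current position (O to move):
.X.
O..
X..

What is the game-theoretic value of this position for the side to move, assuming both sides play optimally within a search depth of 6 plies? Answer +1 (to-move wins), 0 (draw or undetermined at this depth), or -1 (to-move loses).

value(.X./O../X.., O) = +1

ply 1, O at .X./O../X.. | (0,0)=-1→OX./O../X..; (0,2)=-1→.XO/O../X..; (1,1)=+1→.X./OO./X..*; (1,2)=-1→.X./O.O/X..; (2,1)=-1→.X./O../XO.; (2,2)=-1→.X./O../X.O
ply 2, X at .X./OO./X.. | (0,0)=-1→XX./OO./X..*; (0,2)=-1→.XX/OO./X..; (1,2)=-1→.X./OOX/X..; (2,1)=-1→.X./OO./XX.; (2,2)=-1→.X./OO./X.X
ply 3, O at XX./OO./X.. | (0,2)=+1→XXO/OO./X..*; (1,2)=+1→XX./OOO/X..; (2,1)=+1→XX./OO./XO.; (2,2)=+1→XX./OO./X.O
ply 4: XXO/OO./X.. is terminal -1 (X); from .X./O../X.. depth 6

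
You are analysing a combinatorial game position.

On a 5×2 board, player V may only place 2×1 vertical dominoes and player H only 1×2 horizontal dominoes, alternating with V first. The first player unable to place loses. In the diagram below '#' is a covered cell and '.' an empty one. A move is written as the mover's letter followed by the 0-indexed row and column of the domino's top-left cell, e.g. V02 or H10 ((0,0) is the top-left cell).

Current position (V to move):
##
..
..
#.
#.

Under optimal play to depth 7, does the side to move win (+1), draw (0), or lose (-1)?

value(##/../../#./#., V) = +1

[##/../../#./#.] V move#1: V10:+1/##/#./#./#./#.*, V11:+1/##/.#/.#/#./#., V21:-1/##/../.#/##/#., V31:-1/##/../../##/##
[##/#./#./#./#.] end (terminal -1, H#2); searched ##/../../#./#. to 7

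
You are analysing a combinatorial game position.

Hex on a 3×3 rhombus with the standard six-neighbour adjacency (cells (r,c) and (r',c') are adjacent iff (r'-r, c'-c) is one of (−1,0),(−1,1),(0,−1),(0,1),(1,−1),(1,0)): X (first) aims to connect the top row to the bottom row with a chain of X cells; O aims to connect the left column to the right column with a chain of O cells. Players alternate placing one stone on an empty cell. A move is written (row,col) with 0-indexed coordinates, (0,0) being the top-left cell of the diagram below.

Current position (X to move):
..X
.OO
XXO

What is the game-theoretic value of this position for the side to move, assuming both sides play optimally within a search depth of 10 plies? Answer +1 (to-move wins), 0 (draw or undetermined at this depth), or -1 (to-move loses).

ply 1, X at ..X/.OO/XXO | (0,0)=-1→X.X/.OO/XXO; (0,1)=-1→.XX/.OO/XXO; (1,0)=+1→..X/XOO/XXO*
ply 2, O at ..X/XOO/XXO | (0,0)=-1→O.X/XOO/XXO*; (0,1)=-1→.OX/XOO/XXO
ply 3, X at O.X/XOO/XXO | (0,1)=+1→OXX/XOO/XXO*
ply 4: OXX/XOO/XXO is terminal -1 (O); from ..X/.OO/XXO depth 10

value(..X/.OO/XXO, X) = +1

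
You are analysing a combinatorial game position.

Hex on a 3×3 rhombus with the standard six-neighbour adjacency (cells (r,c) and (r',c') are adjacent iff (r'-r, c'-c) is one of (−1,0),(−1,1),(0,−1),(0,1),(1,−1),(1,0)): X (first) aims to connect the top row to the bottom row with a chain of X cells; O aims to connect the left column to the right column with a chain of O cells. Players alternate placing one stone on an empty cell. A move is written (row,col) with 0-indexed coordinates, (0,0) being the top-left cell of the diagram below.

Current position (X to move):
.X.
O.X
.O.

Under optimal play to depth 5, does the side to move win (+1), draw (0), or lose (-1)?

value(.X./O.X/.O., X) = +1

ply 1, X at .X./O.X/.O. | (0,0)=-1→XX./O.X/.O.; (0,2)=-1→.XX/O.X/.O.; (1,1)=+1→.X./OXX/.O.*; (2,0)=-1→.X./O.X/XO.; (2,2)=+1→.X./O.X/.OX
ply 2, O at .X./OXX/.O. | (0,0)=-1→OX./OXX/.O.*; (0,2)=-1→.XO/OXX/.O.; (2,0)=-1→.X./OXX/OO.; (2,2)=-1→.X./OXX/.OO
ply 3, X at OX./OXX/.O. | (0,2)=+1→OXX/OXX/.O.*; (2,0)=+1→OX./OXX/XO.; (2,2)=+1→OX./OXX/.OX
ply 4, O at OXX/OXX/.O. | (2,0)=-1→OXX/OXX/OO.*; (2,2)=-1→OXX/OXX/.OO
ply 5, X at OXX/OXX/OO. | (2,2)=+1→OXX/OXX/OOX*
ply 6: OXX/OXX/OOX is terminal -1 (O); from .X./O.X/.O. depth 5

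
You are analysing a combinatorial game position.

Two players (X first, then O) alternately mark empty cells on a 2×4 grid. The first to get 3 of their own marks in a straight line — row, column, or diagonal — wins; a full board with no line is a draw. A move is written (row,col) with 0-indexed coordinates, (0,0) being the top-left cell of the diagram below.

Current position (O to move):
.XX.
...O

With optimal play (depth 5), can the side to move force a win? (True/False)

ply 1, O at .XX./...O | (0,0)=-1→OXX./...O*; (0,3)=-1→.XXO/...O; (1,0)=-1→.XX./O..O; (1,1)=-1→.XX./.O.O; (1,2)=-1→.XX./..OO
ply 2, X at OXX./...O | (0,3)=+1→OXXX/...O*; (1,0)=+0→OXX./X..O; (1,1)=+0→OXX./.X.O; (1,2)=+0→OXX./..XO
ply 3: OXXX/...O is terminal -1 (O); from .XX./...O depth 5

O winning at [.XX./...O]: False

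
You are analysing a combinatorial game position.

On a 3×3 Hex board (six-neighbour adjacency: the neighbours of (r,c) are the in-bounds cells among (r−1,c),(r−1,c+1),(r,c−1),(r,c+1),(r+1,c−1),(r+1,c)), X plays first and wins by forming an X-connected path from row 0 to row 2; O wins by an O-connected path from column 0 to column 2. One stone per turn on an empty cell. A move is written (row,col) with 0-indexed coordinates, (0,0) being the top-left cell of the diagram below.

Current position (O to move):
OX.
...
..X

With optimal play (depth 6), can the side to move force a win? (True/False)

[OX./.../..X] O move#1: (0,2):-1/OXO/.../..X, (1,0):-1/OX./O../..X, (1,1):+1/OX./.O./..X*, (1,2):-1/OX./..O/..X, (2,0):-1/OX./.../O.X, (2,1):-1/OX./.../.OX
[OX./.O./..X] X move#2: (0,2):-1/OXX/.O./..X*, (1,0):-1/OX./XO./..X, (1,2):-1/OX./.OX/..X, (2,0):-1/OX./.O./X.X, (2,1):-1/OX./.O./.XX
[OXX/.O./..X] O move#3: (1,0):-1/OXX/OO./..X, (1,2):+1/OXX/.OO/..X*, (2,0):-1/OXX/.O./O.X, (2,1):-1/OXX/.O./.OX
[OXX/.OO/..X] X move#4: (1,0):-1/OXX/XOO/..X*, (2,0):-1/OXX/.OO/X.X, (2,1):-1/OXX/.OO/.XX
[OXX/XOO/..X] O move#5: (2,0):+1/OXX/XOO/O.X*, (2,1):-1/OXX/XOO/.OX
[OXX/XOO/O.X] end (terminal -1, X#6); searched OX./.../..X to 6

O winning at [OX./.../..X]: True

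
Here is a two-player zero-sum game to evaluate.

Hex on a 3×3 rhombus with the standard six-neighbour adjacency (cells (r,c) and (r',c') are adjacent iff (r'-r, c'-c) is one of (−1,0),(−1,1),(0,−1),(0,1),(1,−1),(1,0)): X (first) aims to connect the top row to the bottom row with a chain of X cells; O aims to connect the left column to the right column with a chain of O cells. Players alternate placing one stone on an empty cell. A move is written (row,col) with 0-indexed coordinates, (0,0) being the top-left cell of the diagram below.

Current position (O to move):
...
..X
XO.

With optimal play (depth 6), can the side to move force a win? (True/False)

[.../..X/XO.] O move#1: (0,0):-1/O../..X/XO.*, (0,1):-1/.O./..X/XO., (0,2):-1/..O/..X/XO., (1,0):-1/.../O.X/XO., (1,1):-1/.../.OX/XO., (2,2):-1/.../..X/XOO
[O../..X/XO.] X move#2: (0,1):+1/OX./..X/XO.*, (0,2):+1/O.X/..X/XO., (1,0):+1/O../X.X/XO., (1,1):+1/O../.XX/XO., (2,2):+1/O../..X/XOX
[OX./..X/XO.] O move#3: (0,2):-1/OXO/..X/XO.*, (1,0):-1/OX./O.X/XO., (1,1):-1/OX./.OX/XO., (2,2):-1/OX./..X/XOO
[OXO/..X/XO.] X move#4: (1,0):+1/OXO/X.X/XO.*, (1,1):+1/OXO/.XX/XO., (2,2):+1/OXO/..X/XOX
[OXO/X.X/XO.] end (terminal -1, O#5); searched .../..X/XO. to 6

O winning at [.../..X/XO.]: False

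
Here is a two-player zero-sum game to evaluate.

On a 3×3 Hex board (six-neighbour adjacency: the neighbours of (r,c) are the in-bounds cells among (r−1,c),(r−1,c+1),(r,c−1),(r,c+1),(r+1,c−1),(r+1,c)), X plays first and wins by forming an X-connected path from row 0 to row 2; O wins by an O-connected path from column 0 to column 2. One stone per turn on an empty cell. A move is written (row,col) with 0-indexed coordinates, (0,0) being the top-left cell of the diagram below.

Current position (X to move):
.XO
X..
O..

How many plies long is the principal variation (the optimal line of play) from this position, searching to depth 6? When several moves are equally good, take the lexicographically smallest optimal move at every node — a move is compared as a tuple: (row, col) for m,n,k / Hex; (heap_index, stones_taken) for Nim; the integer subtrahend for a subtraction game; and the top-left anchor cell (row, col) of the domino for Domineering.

ply 1, X at .XO/X../O.. | (0,0)=-1→XXO/X../O..*; (1,1)=-1→.XO/XX./O..; (1,2)=-1→.XO/X.X/O..; (2,1)=-1→.XO/X../OX.; (2,2)=-1→.XO/X../O.X
ply 2, O at XXO/X../O.. | (1,1)=+1→XXO/XO./O..*; (1,2)=+1→XXO/X.O/O..; (2,1)=+1→XXO/X../OO.; (2,2)=+1→XXO/X../O.O
ply 3: XXO/XO./O.. is terminal -1 (X); from .XO/X../O.. depth 6

PV length from [.XO/X../O..]: 2 plies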